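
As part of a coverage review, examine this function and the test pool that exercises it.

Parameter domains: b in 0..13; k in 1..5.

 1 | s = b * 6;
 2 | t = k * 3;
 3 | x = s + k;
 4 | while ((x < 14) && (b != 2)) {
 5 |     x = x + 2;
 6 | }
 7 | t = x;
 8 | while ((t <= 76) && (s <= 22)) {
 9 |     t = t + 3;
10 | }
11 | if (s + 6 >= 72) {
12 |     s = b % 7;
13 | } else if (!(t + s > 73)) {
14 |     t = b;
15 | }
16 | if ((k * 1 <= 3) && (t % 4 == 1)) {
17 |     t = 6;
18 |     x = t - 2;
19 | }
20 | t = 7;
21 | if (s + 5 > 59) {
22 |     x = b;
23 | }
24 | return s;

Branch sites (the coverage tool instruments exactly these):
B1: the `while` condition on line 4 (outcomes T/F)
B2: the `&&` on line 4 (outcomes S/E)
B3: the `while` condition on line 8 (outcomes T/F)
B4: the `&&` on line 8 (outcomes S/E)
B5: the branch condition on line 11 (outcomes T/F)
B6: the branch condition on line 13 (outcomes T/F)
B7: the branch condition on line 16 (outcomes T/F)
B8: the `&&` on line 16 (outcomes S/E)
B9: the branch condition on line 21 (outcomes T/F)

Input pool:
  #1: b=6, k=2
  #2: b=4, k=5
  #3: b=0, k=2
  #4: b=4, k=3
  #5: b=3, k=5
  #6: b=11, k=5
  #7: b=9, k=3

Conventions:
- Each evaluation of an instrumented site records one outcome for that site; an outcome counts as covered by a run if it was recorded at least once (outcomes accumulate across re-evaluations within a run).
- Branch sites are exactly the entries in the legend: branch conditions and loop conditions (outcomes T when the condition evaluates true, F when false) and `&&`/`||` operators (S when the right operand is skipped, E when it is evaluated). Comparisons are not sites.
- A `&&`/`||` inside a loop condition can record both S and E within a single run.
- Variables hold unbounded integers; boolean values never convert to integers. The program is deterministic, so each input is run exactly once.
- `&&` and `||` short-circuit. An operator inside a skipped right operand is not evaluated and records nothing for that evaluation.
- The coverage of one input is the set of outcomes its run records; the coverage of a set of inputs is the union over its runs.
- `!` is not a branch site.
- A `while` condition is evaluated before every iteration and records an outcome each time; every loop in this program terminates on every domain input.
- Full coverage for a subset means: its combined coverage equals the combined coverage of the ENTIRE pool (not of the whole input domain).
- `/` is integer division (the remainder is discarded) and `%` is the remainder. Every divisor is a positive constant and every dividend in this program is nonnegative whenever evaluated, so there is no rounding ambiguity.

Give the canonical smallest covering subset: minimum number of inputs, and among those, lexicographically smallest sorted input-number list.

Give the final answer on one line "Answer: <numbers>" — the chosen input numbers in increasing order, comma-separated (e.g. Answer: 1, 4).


#1 (b=6, k=2) -> B2->S, B1->F, B4->E, B3->F, B5->F, B6->F, B8->E, B7->F, B9->F; covered: B1=F, B2=S, B3=F, B4=E, B5=F, B6=F, B7=F, B8=E, B9=F
#2 (b=4, k=5) -> B2->S, B1->F, B4->E, B3->F, B5->F, B6->T, B8->S, B7->F, B9->F; covered: B1=F, B2=S, B3=F, B4=E, B5=F, B6=T, B7=F, B8=S, B9=F
#3 (b=0, k=2) -> B2->E, B1->T, B2->E, B1->T, B2->E, B1->T, B2->E, B1->T, B2->E, B1->T, B2->E, B1->T, B2->S, B1->F, ...; covered: B1=T, B1=F, B2=S, B2=E, B3=T, B3=F, B4=S, B4=E, B5=F, B6=F, B7=T, B8=E, B9=F
#4 (b=4, k=3) -> B2->S, B1->F, B4->E, B3->F, B5->F, B6->T, B8->E, B7->F, B9->F; covered: B1=F, B2=S, B3=F, B4=E, B5=F, B6=T, B7=F, B8=E, B9=F
#5 (b=3, k=5) -> B2->S, B1->F, B4->E, B3->T, B4->E, B3->T, B4->E, B3->T, B4->E, B3->T, B4->E, B3->T, B4->E, B3->T, ...; covered: B1=F, B2=S, B3=T, B3=F, B4=S, B4=E, B5=F, B6=F, B7=F, B8=S, B9=F
#6 (b=11, k=5) -> B2->S, B1->F, B4->E, B3->F, B5->T, B8->S, B7->F, B9->F; covered: B1=F, B2=S, B3=F, B4=E, B5=T, B7=F, B8=S, B9=F
#7 (b=9, k=3) -> B2->S, B1->F, B4->E, B3->F, B5->F, B6->F, B8->E, B7->T, B9->F; covered: B1=F, B2=S, B3=F, B4=E, B5=F, B6=F, B7=T, B8=E, B9=F
union over all inputs: B1=T, B1=F, B2=S, B2=E, B3=T, B3=F, B4=S, B4=E, B5=T, B5=F, B6=T, B6=F, B7=T, B7=F, B8=S, B8=E, B9=F (17 outcomes)
every size-1 subset falls short of the 17 outcomes (best: 13/17)
every size-2 subset falls short of the 17 outcomes (best: 16/17)
the canonical winner is {2, 3, 6}: size 3, full 17-outcome coverage, earliest index list among size-3 covers
Answer: 2, 3, 6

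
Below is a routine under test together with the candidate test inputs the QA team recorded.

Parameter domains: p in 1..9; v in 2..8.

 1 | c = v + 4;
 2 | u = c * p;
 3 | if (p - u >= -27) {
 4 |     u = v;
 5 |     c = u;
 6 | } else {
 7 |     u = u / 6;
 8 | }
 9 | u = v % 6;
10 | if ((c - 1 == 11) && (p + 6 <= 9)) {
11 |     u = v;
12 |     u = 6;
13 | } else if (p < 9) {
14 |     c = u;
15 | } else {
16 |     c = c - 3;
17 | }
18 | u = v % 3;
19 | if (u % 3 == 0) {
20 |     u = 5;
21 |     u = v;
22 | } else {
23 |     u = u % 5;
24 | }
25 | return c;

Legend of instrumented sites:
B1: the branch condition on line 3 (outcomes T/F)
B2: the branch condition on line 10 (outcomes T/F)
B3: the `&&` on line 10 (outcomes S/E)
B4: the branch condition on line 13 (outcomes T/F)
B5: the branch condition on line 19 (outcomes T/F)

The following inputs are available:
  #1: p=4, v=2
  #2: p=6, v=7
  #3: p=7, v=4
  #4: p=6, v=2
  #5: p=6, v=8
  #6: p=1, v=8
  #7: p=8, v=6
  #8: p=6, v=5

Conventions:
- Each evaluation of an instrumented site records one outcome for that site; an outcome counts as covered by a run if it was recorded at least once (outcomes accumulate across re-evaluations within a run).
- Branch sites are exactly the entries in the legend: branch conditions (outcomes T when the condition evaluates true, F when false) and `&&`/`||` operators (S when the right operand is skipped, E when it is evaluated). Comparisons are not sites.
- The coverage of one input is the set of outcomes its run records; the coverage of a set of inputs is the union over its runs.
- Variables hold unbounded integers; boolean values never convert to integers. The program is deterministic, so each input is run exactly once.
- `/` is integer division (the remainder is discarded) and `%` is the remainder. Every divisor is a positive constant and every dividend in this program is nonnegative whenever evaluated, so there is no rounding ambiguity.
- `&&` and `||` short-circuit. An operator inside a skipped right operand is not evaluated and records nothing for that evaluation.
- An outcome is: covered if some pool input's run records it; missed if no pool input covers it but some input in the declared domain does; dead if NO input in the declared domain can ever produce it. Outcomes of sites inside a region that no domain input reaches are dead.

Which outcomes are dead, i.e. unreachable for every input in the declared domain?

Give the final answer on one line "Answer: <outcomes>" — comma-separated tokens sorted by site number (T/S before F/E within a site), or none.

exhaustive pass over the 63-input domain:
  reachable outcomes have witnesses, e.g. B1=T (e.g. p=1, v=2), B1=F (e.g. p=3, v=7), B2=T (e.g. p=3, v=8), B2=F (e.g. p=1, v=2)

Answer: none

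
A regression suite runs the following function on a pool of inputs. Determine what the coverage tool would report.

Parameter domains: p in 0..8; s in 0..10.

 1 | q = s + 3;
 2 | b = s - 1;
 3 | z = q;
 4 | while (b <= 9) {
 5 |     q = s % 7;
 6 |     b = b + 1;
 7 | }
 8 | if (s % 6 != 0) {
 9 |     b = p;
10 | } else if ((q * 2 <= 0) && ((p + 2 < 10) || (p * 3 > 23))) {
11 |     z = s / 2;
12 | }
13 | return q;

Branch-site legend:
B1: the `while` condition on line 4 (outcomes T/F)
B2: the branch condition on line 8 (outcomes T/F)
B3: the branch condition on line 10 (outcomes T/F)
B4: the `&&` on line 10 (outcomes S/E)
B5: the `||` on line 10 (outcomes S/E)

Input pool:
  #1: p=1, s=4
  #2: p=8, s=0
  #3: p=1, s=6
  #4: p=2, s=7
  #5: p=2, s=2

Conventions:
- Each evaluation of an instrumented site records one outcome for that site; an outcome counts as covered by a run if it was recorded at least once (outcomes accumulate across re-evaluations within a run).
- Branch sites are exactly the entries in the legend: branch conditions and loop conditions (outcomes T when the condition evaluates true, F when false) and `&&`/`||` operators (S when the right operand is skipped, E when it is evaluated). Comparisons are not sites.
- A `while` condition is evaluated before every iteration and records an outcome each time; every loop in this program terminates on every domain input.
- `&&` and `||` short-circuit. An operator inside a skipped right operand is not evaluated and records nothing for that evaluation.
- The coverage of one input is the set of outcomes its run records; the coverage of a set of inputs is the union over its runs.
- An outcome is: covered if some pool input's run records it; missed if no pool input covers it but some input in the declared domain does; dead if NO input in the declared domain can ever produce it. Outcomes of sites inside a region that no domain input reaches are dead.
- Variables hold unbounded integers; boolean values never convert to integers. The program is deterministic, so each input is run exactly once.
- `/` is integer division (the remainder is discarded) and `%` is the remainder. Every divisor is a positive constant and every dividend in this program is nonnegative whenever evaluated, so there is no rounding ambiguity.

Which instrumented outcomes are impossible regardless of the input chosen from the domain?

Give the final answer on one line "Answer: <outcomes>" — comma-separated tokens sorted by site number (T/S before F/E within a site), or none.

sweeping the full domain (99 inputs) for each outcome:
  reachable outcomes have witnesses, e.g. B1=T (e.g. p=0, s=0), B1=F (e.g. p=0, s=0), B2=T (e.g. p=0, s=1), B2=F (e.g. p=0, s=0)

Answer: none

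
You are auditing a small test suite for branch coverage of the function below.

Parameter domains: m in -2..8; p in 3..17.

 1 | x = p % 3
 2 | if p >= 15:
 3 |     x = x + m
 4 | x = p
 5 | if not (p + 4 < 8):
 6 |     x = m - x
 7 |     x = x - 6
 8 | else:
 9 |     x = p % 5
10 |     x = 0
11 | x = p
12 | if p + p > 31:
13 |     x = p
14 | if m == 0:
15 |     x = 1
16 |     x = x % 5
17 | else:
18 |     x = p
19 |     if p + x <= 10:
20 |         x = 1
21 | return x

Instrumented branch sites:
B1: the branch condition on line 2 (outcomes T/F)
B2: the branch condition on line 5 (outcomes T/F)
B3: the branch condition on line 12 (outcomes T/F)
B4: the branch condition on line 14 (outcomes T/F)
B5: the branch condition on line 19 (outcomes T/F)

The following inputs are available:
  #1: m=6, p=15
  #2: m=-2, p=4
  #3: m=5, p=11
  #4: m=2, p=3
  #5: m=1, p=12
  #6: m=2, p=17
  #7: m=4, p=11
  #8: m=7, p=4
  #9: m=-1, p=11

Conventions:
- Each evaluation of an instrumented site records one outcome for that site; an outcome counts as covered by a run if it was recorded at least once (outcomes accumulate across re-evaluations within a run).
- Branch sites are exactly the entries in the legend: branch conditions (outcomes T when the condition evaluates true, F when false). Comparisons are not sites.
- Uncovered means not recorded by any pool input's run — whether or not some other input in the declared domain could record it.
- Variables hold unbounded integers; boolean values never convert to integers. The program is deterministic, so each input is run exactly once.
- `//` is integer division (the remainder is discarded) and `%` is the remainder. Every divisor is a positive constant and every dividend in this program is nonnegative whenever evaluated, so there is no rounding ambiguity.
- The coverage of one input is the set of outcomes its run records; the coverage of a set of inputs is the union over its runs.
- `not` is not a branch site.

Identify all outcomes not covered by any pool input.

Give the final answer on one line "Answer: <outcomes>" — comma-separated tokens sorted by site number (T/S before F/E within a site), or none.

input #1 (m=6, p=15): events B1->T, B2->T, B3->F, B4->F, B5->F; covers B1=T, B2=T, B3=F, B4=F, B5=F
input #2 (m=-2, p=4): events B1->F, B2->T, B3->F, B4->F, B5->T; covers B1=F, B2=T, B3=F, B4=F, B5=T
input #3 (m=5, p=11): events B1->F, B2->T, B3->F, B4->F, B5->F; covers B1=F, B2=T, B3=F, B4=F, B5=F
input #4 (m=2, p=3): events B1->F, B2->F, B3->F, B4->F, B5->T; covers B1=F, B2=F, B3=F, B4=F, B5=T
input #5 (m=1, p=12): events B1->F, B2->T, B3->F, B4->F, B5->F; covers B1=F, B2=T, B3=F, B4=F, B5=F
input #6 (m=2, p=17): events B1->T, B2->T, B3->T, B4->F, B5->F; covers B1=T, B2=T, B3=T, B4=F, B5=F
input #7 (m=4, p=11): events B1->F, B2->T, B3->F, B4->F, B5->F; covers B1=F, B2=T, B3=F, B4=F, B5=F
input #8 (m=7, p=4): events B1->F, B2->T, B3->F, B4->F, B5->T; covers B1=F, B2=T, B3=F, B4=F, B5=T
input #9 (m=-1, p=11): events B1->F, B2->T, B3->F, B4->F, B5->F; covers B1=F, B2=T, B3=F, B4=F, B5=F
union over the pool: B1=T, B1=F, B2=T, B2=F, B3=T, B3=F, B4=F, B5=T, B5=F
uncovered (1 of 10): B4=T

Answer: B4=T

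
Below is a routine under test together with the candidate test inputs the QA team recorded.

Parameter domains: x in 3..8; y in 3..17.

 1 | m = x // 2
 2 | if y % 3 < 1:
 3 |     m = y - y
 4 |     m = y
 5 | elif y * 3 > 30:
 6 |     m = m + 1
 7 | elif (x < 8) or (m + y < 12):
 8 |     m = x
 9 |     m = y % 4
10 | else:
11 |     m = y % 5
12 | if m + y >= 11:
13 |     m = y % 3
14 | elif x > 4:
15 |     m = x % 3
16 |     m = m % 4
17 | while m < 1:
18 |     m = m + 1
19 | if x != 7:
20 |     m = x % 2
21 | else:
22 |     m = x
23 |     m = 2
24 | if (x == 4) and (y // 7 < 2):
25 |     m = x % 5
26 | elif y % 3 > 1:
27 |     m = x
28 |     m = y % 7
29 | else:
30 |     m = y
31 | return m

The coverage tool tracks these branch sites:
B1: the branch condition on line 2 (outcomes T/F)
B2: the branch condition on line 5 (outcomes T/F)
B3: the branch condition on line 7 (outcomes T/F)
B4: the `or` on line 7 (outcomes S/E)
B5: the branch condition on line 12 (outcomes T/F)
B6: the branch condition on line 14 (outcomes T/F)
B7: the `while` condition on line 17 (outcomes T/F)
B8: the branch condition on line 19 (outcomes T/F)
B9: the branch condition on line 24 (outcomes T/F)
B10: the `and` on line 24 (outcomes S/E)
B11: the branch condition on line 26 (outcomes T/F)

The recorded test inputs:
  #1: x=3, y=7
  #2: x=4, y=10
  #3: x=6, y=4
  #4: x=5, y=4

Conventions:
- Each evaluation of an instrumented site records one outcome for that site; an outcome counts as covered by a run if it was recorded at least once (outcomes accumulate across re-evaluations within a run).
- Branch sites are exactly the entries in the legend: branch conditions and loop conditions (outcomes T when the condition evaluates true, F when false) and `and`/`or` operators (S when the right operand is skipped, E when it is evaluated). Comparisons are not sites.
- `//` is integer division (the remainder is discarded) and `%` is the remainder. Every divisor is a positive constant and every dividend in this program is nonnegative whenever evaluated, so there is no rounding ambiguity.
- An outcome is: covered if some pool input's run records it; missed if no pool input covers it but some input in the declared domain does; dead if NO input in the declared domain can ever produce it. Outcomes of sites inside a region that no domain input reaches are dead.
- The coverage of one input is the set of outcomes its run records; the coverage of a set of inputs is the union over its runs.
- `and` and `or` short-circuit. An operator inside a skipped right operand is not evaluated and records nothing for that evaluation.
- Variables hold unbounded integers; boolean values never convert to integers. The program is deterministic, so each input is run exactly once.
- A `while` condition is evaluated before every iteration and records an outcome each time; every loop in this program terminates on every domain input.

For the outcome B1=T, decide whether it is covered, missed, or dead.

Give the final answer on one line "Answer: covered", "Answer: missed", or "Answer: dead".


no pool input records B1=T
but domain input (x=3, y=3) does record it -> reachable, so missed
Answer: missed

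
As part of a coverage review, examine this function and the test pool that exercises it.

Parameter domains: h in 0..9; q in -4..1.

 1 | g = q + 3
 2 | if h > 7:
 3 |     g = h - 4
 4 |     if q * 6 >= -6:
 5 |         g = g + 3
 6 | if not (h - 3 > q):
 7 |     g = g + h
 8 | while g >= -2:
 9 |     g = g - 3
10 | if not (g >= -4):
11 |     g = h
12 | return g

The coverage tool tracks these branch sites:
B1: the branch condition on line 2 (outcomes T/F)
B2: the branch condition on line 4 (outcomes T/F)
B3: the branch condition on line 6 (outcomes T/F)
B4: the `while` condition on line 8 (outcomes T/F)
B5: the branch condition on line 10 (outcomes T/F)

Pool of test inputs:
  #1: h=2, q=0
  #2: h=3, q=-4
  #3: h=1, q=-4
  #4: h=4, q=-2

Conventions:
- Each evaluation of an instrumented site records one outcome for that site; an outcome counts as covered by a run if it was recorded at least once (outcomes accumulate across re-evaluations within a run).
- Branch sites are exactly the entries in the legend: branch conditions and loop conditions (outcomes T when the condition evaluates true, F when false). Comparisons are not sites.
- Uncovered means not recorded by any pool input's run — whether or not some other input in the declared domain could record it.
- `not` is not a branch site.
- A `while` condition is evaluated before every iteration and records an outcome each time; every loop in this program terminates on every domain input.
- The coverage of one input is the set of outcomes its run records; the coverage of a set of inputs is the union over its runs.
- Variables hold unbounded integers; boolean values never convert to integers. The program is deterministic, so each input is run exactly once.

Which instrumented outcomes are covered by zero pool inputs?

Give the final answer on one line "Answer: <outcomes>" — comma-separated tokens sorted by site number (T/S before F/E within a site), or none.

input #1 (h=2, q=0): events B1->F, B3->T, B4->T, B4->T, B4->T, B4->F, B5->F; covers B1=F, B3=T, B4=T, B4=F, B5=F
input #2 (h=3, q=-4): events B1->F, B3->F, B4->T, B4->F, B5->F; covers B1=F, B3=F, B4=T, B4=F, B5=F
input #3 (h=1, q=-4): events B1->F, B3->F, B4->T, B4->F, B5->F; covers B1=F, B3=F, B4=T, B4=F, B5=F
input #4 (h=4, q=-2): events B1->F, B3->F, B4->T, B4->T, B4->F, B5->T; covers B1=F, B3=F, B4=T, B4=F, B5=T
union over the pool: B1=F, B3=T, B3=F, B4=T, B4=F, B5=T, B5=F
uncovered (3 of 10): B1=T, B2=T, B2=F

Answer: B1=T, B2=T, B2=F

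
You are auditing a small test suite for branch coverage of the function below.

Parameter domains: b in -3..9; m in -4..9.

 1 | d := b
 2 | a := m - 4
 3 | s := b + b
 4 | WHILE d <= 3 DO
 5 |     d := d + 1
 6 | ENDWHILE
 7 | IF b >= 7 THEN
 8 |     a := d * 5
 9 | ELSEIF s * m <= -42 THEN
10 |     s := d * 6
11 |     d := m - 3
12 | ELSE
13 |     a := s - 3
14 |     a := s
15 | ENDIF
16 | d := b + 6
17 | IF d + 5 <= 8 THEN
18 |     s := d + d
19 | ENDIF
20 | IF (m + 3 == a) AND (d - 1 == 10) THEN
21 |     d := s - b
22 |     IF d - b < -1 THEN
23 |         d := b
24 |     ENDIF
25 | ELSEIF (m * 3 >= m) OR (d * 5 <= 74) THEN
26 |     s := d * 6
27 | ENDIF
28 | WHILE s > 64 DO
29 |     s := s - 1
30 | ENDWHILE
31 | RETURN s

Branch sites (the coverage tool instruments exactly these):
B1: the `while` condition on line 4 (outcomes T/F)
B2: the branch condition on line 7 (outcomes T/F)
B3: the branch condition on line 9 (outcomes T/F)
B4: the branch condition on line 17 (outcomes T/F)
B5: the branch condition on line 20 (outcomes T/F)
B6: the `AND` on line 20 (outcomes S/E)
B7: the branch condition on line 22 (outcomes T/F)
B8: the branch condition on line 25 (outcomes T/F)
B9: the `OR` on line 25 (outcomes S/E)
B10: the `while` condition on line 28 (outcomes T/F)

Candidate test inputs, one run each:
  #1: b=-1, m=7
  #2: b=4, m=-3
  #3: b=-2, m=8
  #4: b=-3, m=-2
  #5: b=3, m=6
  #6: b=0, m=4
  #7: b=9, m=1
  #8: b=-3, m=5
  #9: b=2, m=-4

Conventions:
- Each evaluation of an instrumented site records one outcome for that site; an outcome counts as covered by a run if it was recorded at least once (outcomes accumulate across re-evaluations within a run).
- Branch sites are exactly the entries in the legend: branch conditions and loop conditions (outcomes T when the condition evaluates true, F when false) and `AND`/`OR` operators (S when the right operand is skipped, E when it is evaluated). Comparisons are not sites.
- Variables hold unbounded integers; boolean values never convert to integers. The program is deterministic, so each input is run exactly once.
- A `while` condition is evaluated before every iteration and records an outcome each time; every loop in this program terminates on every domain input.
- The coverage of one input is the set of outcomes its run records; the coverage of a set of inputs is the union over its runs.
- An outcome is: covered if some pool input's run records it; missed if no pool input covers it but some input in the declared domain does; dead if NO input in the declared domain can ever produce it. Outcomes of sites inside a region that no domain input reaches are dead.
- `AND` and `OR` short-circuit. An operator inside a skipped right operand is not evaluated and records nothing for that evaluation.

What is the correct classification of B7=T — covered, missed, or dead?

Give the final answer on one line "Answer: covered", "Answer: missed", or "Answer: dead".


no pool input records B7=T
checking all 182 inputs in the declared domain: B7=T is never recorded -> dead
Answer: dead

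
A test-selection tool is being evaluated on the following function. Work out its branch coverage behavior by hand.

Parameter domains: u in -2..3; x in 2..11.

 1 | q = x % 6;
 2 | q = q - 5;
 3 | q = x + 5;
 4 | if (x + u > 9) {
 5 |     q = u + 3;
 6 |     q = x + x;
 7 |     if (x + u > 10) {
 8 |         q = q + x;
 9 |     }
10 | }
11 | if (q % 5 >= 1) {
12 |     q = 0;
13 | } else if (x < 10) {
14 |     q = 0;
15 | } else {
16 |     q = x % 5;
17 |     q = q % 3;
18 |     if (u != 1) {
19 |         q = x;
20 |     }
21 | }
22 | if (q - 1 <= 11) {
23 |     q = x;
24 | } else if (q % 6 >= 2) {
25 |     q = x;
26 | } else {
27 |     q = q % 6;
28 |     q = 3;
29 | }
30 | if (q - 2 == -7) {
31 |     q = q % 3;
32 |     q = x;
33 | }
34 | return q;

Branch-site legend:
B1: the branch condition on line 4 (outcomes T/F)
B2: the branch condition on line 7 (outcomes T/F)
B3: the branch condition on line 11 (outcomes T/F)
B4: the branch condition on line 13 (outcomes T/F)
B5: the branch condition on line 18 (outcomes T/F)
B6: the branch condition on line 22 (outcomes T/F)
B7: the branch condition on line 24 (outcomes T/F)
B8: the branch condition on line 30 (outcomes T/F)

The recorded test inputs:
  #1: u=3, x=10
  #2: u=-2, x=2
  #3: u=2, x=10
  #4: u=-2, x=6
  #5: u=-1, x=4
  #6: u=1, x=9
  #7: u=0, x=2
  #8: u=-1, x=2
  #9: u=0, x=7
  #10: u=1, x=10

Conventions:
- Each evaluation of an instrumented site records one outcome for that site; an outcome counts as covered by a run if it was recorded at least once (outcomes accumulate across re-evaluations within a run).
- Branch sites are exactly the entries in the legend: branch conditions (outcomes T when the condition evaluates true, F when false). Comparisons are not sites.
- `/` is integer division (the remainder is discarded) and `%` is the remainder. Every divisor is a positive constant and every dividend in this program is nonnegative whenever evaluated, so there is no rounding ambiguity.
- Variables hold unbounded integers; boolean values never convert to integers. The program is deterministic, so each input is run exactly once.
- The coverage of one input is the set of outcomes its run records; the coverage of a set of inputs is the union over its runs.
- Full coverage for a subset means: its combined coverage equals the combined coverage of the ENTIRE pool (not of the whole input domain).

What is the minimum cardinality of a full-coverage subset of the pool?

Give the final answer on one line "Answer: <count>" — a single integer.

#1 (u=3, x=10) -> B1->T, B2->T, B3->F, B4->F, B5->T, B6->T, B8->F; covered: B1=T, B2=T, B3=F, B4=F, B5=T, B6=T, B8=F
#2 (u=-2, x=2) -> B1->F, B3->T, B6->T, B8->F; covered: B1=F, B3=T, B6=T, B8=F
#3 (u=2, x=10) -> B1->T, B2->T, B3->F, B4->F, B5->T, B6->T, B8->F; covered: B1=T, B2=T, B3=F, B4=F, B5=T, B6=T, B8=F
#4 (u=-2, x=6) -> B1->F, B3->T, B6->T, B8->F; covered: B1=F, B3=T, B6=T, B8=F
#5 (u=-1, x=4) -> B1->F, B3->T, B6->T, B8->F; covered: B1=F, B3=T, B6=T, B8=F
#6 (u=1, x=9) -> B1->T, B2->F, B3->T, B6->T, B8->F; covered: B1=T, B2=F, B3=T, B6=T, B8=F
#7 (u=0, x=2) -> B1->F, B3->T, B6->T, B8->F; covered: B1=F, B3=T, B6=T, B8=F
#8 (u=-1, x=2) -> B1->F, B3->T, B6->T, B8->F; covered: B1=F, B3=T, B6=T, B8=F
#9 (u=0, x=7) -> B1->F, B3->T, B6->T, B8->F; covered: B1=F, B3=T, B6=T, B8=F
#10 (u=1, x=10) -> B1->T, B2->T, B3->F, B4->F, B5->F, B6->T, B8->F; covered: B1=T, B2=T, B3=F, B4=F, B5=F, B6=T, B8=F
union over all inputs: B1=T, B1=F, B2=T, B2=F, B3=T, B3=F, B4=F, B5=T, B5=F, B6=T, B8=F (11 outcomes)
every size-1 subset falls short of the 11 outcomes (best: 7/11)
every size-2 subset falls short of the 11 outcomes (best: 9/11)
every size-3 subset falls short of the 11 outcomes (best: 10/11)
at size 4, {1, 2, 6, 10} reaches all 11 outcomes; every lexicographically earlier size-4 subset fails

Answer: 4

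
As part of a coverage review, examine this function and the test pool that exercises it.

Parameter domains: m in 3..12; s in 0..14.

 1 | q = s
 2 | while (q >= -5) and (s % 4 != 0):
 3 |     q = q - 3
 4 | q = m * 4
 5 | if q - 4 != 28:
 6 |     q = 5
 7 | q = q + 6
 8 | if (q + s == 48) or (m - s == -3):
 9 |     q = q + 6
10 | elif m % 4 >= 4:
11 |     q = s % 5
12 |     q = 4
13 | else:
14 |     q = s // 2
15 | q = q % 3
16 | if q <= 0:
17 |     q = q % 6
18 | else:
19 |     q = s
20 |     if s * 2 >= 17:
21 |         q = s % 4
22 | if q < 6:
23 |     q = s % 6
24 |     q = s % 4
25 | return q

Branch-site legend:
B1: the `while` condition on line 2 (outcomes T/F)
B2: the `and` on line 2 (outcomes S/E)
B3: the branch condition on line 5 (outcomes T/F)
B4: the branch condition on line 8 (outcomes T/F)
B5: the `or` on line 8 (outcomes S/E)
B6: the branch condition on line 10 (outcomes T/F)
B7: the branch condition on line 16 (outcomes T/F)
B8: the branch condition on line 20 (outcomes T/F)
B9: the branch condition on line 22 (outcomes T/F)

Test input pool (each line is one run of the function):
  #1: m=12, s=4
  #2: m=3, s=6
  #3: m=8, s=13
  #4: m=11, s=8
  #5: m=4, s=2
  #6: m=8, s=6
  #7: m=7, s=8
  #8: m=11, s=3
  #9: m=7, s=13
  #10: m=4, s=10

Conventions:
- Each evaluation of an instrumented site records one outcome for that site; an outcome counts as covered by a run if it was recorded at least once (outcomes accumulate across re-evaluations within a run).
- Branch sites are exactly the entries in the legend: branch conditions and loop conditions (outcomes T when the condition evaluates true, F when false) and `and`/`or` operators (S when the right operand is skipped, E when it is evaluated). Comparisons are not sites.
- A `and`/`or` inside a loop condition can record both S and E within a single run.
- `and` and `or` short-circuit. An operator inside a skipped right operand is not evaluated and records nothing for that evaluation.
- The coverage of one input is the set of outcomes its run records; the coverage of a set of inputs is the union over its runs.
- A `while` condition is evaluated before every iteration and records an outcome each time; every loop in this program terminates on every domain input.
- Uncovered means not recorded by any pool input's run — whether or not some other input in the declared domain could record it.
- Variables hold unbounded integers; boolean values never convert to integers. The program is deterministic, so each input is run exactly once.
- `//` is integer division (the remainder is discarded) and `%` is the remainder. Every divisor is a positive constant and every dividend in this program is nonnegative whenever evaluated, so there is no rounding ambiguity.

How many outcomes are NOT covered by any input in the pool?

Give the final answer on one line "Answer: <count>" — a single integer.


run #1 (m=12, s=4) runs B2->E, B1->F, B3->T, B5->E, B4->F, B6->F, B7->F, B8->F, B9->T; records B1=F, B2=E, B3=T, B4=F, B5=E, B6=F, B7=F, B8=F, B9=T
run #2 (m=3, s=6) runs B2->E, B1->T, B2->E, B1->T, B2->E, B1->T, B2->E, B1->T, B2->S, B1->F, B3->T, B5->E, B4->T, B7->F, ...; records B1=T, B1=F, B2=S, B2=E, B3=T, B4=T, B5=E, B7=F, B8=F, B9=F
run #3 (m=8, s=13) runs B2->E, B1->T, B2->E, B1->T, B2->E, B1->T, B2->E, B1->T, B2->E, B1->T, B2->E, B1->T, B2->E, B1->T, ...; records B1=T, B1=F, B2=S, B2=E, B3=F, B4=F, B5=E, B6=F, B7=T, B9=T
run #4 (m=11, s=8) runs B2->E, B1->F, B3->T, B5->E, B4->F, B6->F, B7->F, B8->F, B9->F; records B1=F, B2=E, B3=T, B4=F, B5=E, B6=F, B7=F, B8=F, B9=F
run #5 (m=4, s=2) runs B2->E, B1->T, B2->E, B1->T, B2->E, B1->T, B2->S, B1->F, B3->T, B5->E, B4->F, B6->F, B7->F, B8->F, ...; records B1=T, B1=F, B2=S, B2=E, B3=T, B4=F, B5=E, B6=F, B7=F, B8=F, B9=T
run #6 (m=8, s=6) runs B2->E, B1->T, B2->E, B1->T, B2->E, B1->T, B2->E, B1->T, B2->S, B1->F, B3->F, B5->E, B4->F, B6->F, ...; records B1=T, B1=F, B2=S, B2=E, B3=F, B4=F, B5=E, B6=F, B7=T, B9=T
run #7 (m=7, s=8) runs B2->E, B1->F, B3->T, B5->E, B4->F, B6->F, B7->F, B8->F, B9->F; records B1=F, B2=E, B3=T, B4=F, B5=E, B6=F, B7=F, B8=F, B9=F
run #8 (m=11, s=3) runs B2->E, B1->T, B2->E, B1->T, B2->E, B1->T, B2->S, B1->F, B3->T, B5->E, B4->F, B6->F, B7->F, B8->F, ...; records B1=T, B1=F, B2=S, B2=E, B3=T, B4=F, B5=E, B6=F, B7=F, B8=F, B9=T
run #9 (m=7, s=13) runs B2->E, B1->T, B2->E, B1->T, B2->E, B1->T, B2->E, B1->T, B2->E, B1->T, B2->E, B1->T, B2->E, B1->T, ...; records B1=T, B1=F, B2=S, B2=E, B3=T, B4=F, B5=E, B6=F, B7=T, B9=T
run #10 (m=4, s=10) runs B2->E, B1->T, B2->E, B1->T, B2->E, B1->T, B2->E, B1->T, B2->E, B1->T, B2->E, B1->T, B2->S, B1->F, ...; records B1=T, B1=F, B2=S, B2=E, B3=T, B4=F, B5=E, B6=F, B7=F, B8=T, B9=T
union over the pool: B1=T, B1=F, B2=S, B2=E, B3=T, B3=F, B4=T, B4=F, B5=E, B6=F, B7=T, B7=F, B8=T, B8=F, B9=T, B9=F
uncovered (2 of 18): B5=S, B6=T
Answer: 2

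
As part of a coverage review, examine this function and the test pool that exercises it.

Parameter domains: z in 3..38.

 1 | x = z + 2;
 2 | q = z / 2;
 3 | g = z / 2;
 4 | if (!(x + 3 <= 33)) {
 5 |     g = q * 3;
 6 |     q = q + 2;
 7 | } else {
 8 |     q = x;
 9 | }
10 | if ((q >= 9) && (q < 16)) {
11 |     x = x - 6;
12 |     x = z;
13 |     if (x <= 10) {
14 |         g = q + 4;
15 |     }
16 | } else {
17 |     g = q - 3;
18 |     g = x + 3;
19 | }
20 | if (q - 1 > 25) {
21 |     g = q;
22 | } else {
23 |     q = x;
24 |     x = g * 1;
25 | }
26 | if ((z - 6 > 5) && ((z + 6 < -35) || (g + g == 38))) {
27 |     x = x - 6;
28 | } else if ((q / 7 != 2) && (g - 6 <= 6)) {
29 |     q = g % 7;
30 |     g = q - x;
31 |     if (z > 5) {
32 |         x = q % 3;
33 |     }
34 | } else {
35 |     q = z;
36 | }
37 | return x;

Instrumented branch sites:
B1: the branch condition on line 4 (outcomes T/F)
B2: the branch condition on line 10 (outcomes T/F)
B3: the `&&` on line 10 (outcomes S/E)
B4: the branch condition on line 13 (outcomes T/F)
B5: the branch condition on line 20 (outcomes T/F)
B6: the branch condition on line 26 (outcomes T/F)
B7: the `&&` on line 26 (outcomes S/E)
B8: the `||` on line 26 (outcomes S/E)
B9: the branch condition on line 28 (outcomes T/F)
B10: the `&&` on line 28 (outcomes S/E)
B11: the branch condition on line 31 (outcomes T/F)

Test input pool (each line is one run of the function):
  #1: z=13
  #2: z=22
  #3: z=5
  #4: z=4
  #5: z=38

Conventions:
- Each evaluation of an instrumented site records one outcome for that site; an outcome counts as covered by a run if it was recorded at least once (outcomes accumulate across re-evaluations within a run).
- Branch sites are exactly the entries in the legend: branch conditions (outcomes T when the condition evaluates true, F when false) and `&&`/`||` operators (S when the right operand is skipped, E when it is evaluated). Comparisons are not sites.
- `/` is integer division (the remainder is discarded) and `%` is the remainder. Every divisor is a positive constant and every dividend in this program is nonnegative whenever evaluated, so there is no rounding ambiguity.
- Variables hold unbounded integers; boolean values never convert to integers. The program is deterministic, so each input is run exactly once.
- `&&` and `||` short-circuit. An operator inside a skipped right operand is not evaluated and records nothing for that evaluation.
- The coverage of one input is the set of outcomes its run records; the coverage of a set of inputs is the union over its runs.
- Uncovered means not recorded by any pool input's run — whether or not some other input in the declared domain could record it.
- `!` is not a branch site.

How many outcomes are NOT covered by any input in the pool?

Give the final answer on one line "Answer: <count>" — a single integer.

#1 (z=13) -> covered: B1=F, B2=T, B3=E, B4=F, B5=F, B6=F, B7=E, B8=E, B9=T, B10=E, B11=T
#2 (z=22) -> covered: B1=F, B2=F, B3=E, B5=F, B6=F, B7=E, B8=E, B9=F, B10=E
#3 (z=5) -> covered: B1=F, B2=F, B3=S, B5=F, B6=F, B7=S, B9=T, B10=E, B11=F
#4 (z=4) -> covered: B1=F, B2=F, B3=S, B5=F, B6=F, B7=S, B9=T, B10=E, B11=F
#5 (z=38) -> covered: B1=T, B2=F, B3=E, B5=F, B6=F, B7=E, B8=E, B9=F, B10=E
union over the pool: B1=T, B1=F, B2=T, B2=F, B3=S, B3=E, B4=F, B5=F, B6=F, B7=S, B7=E, B8=E, B9=T, B9=F, B10=E, B11=T, B11=F
uncovered (5 of 22): B4=T, B5=T, B6=T, B8=S, B10=S

Answer: 5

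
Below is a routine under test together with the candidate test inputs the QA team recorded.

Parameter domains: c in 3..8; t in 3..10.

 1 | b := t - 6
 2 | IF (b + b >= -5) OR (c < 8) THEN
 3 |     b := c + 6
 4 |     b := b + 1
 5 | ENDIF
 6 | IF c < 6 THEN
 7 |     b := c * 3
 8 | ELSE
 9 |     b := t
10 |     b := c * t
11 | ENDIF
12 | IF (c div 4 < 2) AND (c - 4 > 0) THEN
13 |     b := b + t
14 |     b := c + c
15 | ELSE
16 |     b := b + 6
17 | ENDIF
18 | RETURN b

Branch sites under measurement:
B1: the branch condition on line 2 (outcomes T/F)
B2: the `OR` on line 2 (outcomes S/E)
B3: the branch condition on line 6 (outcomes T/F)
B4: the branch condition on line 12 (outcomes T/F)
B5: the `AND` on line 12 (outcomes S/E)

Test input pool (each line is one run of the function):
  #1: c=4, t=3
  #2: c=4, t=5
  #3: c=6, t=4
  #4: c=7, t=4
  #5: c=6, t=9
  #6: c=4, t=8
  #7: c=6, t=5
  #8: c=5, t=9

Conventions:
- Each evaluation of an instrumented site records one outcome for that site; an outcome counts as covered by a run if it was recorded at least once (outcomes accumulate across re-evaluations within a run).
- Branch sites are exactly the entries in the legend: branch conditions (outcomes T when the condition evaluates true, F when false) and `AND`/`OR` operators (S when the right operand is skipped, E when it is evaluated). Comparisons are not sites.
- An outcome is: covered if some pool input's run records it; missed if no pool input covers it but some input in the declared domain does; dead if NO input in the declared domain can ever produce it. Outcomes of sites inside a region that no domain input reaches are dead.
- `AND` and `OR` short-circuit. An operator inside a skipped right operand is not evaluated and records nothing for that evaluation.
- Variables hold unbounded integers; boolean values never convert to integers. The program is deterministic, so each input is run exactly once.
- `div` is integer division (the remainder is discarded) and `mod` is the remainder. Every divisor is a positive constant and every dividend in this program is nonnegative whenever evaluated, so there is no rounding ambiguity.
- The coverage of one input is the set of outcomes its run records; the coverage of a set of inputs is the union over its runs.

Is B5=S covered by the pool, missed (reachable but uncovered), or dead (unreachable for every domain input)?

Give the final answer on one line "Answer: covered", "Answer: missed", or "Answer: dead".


no pool input records B5=S
but domain input (c=8, t=3) does record it -> reachable, so missed
Answer: missed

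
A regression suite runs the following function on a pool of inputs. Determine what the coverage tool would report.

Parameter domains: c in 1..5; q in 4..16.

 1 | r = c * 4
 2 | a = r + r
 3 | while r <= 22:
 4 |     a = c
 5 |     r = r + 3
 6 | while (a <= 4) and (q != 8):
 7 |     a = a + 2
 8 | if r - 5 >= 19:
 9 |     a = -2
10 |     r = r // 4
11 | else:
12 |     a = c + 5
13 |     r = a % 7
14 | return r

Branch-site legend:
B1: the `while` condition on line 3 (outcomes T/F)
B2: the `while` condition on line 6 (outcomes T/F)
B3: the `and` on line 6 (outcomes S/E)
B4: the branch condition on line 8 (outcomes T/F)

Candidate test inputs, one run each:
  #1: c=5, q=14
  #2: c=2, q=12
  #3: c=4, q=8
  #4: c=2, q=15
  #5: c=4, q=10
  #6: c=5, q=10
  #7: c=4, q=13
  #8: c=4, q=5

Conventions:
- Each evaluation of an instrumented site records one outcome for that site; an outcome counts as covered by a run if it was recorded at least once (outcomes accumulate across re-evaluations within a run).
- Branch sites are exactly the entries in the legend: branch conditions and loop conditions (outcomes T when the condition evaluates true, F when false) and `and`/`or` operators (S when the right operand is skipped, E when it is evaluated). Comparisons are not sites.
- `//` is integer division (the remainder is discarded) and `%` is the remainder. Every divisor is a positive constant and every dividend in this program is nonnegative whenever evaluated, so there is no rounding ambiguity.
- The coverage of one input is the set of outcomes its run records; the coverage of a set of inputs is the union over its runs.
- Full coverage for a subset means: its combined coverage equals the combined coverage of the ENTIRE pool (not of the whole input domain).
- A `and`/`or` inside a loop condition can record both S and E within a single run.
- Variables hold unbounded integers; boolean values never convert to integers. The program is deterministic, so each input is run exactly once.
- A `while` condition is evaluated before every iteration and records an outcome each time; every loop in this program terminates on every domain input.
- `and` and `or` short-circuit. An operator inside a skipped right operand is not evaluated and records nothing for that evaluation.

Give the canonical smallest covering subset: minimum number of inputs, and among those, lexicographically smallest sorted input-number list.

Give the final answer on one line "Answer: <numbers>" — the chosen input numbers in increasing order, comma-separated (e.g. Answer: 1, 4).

input #1, c=5, q=14: events B1->T, B1->F, B3->S, B2->F, B4->F; outcomes B1=T, B1=F, B2=F, B3=S, B4=F
input #2, c=2, q=12: events B1->T, B1->T, B1->T, B1->T, B1->T, B1->F, B3->E, B2->T, B3->E, B2->T, B3->S, B2->F, B4->F; outcomes B1=T, B1=F, B2=T, B2=F, B3=S, B3=E, B4=F
input #3, c=4, q=8: events B1->T, B1->T, B1->T, B1->F, B3->E, B2->F, B4->T; outcomes B1=T, B1=F, B2=F, B3=E, B4=T
input #4, c=2, q=15: events B1->T, B1->T, B1->T, B1->T, B1->T, B1->F, B3->E, B2->T, B3->E, B2->T, B3->S, B2->F, B4->F; outcomes B1=T, B1=F, B2=T, B2=F, B3=S, B3=E, B4=F
input #5, c=4, q=10: events B1->T, B1->T, B1->T, B1->F, B3->E, B2->T, B3->S, B2->F, B4->T; outcomes B1=T, B1=F, B2=T, B2=F, B3=S, B3=E, B4=T
input #6, c=5, q=10: events B1->T, B1->F, B3->S, B2->F, B4->F; outcomes B1=T, B1=F, B2=F, B3=S, B4=F
input #7, c=4, q=13: events B1->T, B1->T, B1->T, B1->F, B3->E, B2->T, B3->S, B2->F, B4->T; outcomes B1=T, B1=F, B2=T, B2=F, B3=S, B3=E, B4=T
input #8, c=4, q=5: events B1->T, B1->T, B1->T, B1->F, B3->E, B2->T, B3->S, B2->F, B4->T; outcomes B1=T, B1=F, B2=T, B2=F, B3=S, B3=E, B4=T
union over all inputs: B1=T, B1=F, B2=T, B2=F, B3=S, B3=E, B4=T, B4=F (8 outcomes)
checked all size-1 subsets: none covers 8 outcomes (max 7/8)
the canonical winner is {1, 5}: size 2, full 8-outcome coverage, earliest index list among size-2 covers

Answer: 1, 5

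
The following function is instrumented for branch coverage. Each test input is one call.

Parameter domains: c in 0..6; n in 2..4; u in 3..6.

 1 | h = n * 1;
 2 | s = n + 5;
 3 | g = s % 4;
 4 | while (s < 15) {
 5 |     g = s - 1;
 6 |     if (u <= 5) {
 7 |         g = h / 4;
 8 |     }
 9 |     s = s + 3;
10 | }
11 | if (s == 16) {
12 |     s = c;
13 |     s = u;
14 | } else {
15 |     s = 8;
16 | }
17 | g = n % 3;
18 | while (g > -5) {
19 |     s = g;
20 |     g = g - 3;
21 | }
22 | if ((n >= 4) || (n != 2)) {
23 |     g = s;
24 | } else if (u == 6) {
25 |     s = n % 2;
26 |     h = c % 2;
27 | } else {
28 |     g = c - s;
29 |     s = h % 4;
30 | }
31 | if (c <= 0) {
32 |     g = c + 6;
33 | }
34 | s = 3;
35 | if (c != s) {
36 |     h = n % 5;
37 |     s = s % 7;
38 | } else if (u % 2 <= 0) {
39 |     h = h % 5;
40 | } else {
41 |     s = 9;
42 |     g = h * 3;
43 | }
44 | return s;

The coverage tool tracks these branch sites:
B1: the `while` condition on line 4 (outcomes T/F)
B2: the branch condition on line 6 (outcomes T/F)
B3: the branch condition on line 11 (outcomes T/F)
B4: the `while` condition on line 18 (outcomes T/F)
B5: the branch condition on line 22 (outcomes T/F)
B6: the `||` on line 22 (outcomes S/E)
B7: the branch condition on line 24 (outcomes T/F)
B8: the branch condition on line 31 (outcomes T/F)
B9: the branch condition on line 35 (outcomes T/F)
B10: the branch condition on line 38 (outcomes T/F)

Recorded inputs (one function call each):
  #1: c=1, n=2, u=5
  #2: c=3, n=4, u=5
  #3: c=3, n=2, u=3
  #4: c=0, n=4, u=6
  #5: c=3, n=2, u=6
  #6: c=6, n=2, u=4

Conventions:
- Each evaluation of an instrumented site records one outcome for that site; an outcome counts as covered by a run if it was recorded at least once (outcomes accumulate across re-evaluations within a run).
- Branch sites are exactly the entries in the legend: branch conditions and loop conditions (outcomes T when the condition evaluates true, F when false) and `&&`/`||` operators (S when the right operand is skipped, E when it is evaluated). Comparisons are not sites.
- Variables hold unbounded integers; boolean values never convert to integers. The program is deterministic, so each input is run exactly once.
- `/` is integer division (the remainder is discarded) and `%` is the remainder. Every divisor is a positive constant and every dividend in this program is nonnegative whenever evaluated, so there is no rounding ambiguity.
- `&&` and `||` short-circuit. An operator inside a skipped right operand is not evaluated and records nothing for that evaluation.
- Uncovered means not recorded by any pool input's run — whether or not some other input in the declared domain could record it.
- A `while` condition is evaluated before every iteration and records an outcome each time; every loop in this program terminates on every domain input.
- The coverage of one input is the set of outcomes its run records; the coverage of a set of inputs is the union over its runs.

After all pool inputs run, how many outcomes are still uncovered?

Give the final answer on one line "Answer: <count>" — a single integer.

test 1 (c=1, n=2, u=5) fires B1->T, B2->T, B1->T, B2->T, B1->T, B2->T, B1->F, B3->T, B4->T, B4->T, B4->T, B4->F, B6->E, B5->F, ...; hits B1=T, B1=F, B2=T, B3=T, B4=T, B4=F, B5=F, B6=E, B7=F, B8=F, B9=T
test 2 (c=3, n=4, u=5) fires B1->T, B2->T, B1->T, B2->T, B1->F, B3->F, B4->T, B4->T, B4->F, B6->S, B5->T, B8->F, B9->F, B10->F; hits B1=T, B1=F, B2=T, B3=F, B4=T, B4=F, B5=T, B6=S, B8=F, B9=F, B10=F
test 3 (c=3, n=2, u=3) fires B1->T, B2->T, B1->T, B2->T, B1->T, B2->T, B1->F, B3->T, B4->T, B4->T, B4->T, B4->F, B6->E, B5->F, ...; hits B1=T, B1=F, B2=T, B3=T, B4=T, B4=F, B5=F, B6=E, B7=F, B8=F, B9=F, B10=F
test 4 (c=0, n=4, u=6) fires B1->T, B2->F, B1->T, B2->F, B1->F, B3->F, B4->T, B4->T, B4->F, B6->S, B5->T, B8->T, B9->T; hits B1=T, B1=F, B2=F, B3=F, B4=T, B4=F, B5=T, B6=S, B8=T, B9=T
test 5 (c=3, n=2, u=6) fires B1->T, B2->F, B1->T, B2->F, B1->T, B2->F, B1->F, B3->T, B4->T, B4->T, B4->T, B4->F, B6->E, B5->F, ...; hits B1=T, B1=F, B2=F, B3=T, B4=T, B4=F, B5=F, B6=E, B7=T, B8=F, B9=F, B10=T
test 6 (c=6, n=2, u=4) fires B1->T, B2->T, B1->T, B2->T, B1->T, B2->T, B1->F, B3->T, B4->T, B4->T, B4->T, B4->F, B6->E, B5->F, ...; hits B1=T, B1=F, B2=T, B3=T, B4=T, B4=F, B5=F, B6=E, B7=F, B8=F, B9=T
union over the pool: B1=T, B1=F, B2=T, B2=F, B3=T, B3=F, B4=T, B4=F, B5=T, B5=F, B6=S, B6=E, B7=T, B7=F, B8=T, B8=F, B9=T, B9=F, B10=T, B10=F
uncovered (0 of 20): none

Answer: 0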